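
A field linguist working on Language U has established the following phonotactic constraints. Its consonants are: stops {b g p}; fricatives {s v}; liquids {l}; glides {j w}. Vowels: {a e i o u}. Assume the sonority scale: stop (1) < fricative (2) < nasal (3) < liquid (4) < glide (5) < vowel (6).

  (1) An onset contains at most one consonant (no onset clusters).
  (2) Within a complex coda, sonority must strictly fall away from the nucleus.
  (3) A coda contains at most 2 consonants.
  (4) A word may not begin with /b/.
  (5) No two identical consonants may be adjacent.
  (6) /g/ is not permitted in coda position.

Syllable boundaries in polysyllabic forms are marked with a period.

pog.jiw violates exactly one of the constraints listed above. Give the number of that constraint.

pog.jiw: syllable 1 coda contains /g/.
This is a violation of constraint 6: "/g/ is not permitted in coda position."
The remaining constraints (1, 2, 3, 4, 5) are satisfied.

6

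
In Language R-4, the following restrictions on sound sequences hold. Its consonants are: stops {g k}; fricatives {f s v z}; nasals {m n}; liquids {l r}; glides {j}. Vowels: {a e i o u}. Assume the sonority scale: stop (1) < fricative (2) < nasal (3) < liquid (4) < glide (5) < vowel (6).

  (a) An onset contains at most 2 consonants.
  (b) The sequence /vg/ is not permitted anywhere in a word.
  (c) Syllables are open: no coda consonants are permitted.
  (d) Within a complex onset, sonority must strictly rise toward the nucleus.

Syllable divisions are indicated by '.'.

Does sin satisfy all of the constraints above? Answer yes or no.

no

sin — violates constraint (c): syllable 1 coda /n/ has 1 consonant (> 0) → not permitted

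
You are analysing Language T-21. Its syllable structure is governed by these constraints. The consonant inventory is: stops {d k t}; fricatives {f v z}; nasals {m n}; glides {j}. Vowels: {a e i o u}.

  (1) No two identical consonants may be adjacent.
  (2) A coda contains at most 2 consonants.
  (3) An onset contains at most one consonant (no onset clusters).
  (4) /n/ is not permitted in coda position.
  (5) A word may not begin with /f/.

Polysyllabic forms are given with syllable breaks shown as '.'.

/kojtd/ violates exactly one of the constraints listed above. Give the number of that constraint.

/kojtd/: syllable 1 coda /jtd/ has 3 consonants (> 2).
This is a violation of constraint 2: "A coda contains at most 2 consonants."
The remaining constraints (1, 3, 4, 5) are satisfied.

2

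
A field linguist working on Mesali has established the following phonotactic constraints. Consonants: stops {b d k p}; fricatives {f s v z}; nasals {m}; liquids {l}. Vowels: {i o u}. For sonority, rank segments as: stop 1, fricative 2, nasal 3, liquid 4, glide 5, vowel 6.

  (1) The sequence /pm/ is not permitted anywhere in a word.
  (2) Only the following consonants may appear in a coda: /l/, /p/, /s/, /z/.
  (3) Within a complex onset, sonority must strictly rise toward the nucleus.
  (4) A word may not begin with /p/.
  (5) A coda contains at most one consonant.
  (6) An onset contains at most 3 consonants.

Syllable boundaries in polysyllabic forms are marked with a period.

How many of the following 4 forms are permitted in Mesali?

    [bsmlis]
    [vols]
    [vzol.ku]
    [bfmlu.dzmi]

0

[bsmlis] — violates constraint 6: syllable 1 onset /bsml/ has 4 consonants (> 3) → not permitted
[vols] — violates constraint 5: syllable 1 coda /ls/ has 2 consonants (> 1) → not permitted
[vzol.ku] — violates constraint 3: syllable 1 onset /vz/: /v/ (fricative, 2) → /z/ (fricative, 2) does not rise → not permitted
[bfmlu.dzmi] — violates constraint 6: syllable 1 onset /bfml/ has 4 consonants (> 3) → not permitted
No form is permitted → 0.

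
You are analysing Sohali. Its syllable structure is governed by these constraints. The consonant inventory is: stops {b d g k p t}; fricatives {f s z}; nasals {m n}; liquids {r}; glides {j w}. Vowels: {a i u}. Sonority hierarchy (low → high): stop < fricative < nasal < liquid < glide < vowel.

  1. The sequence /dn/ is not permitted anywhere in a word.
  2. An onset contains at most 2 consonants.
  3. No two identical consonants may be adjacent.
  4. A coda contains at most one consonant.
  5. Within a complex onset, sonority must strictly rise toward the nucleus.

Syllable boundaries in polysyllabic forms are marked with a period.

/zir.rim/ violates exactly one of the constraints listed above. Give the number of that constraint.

/zir.rim/: adjacent identical consonants /rr/.
This is a violation of constraint 3: "No two identical consonants may be adjacent."
The remaining constraints (1, 2, 4, 5) are satisfied.

3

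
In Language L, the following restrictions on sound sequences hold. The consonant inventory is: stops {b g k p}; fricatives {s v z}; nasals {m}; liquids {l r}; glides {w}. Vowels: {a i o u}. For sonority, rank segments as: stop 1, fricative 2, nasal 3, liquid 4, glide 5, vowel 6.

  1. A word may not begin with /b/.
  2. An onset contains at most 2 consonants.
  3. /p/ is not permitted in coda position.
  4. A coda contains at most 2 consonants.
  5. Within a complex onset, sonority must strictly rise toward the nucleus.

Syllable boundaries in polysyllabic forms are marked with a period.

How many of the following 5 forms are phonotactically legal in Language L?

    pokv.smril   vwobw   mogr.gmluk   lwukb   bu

pokv.smril — violates constraint 2: syllable 2 onset /smr/ has 3 consonants (> 2) → phonotactically illegal
vwobw — σ1 onset /vw/ (2→5 rises), coda /bw/ (2C) ok → phonotactically legal
mogr.gmluk — violates constraint 2: syllable 2 onset /gml/ has 3 consonants (> 2) → phonotactically illegal
lwukb — σ1 onset /lw/ (4→5 rises), coda /kb/ (2C) ok → phonotactically legal
bu — violates constraint 1: word begins with /b/ → phonotactically illegal
Phonotactically legal: vwobw, lwukb → 2.

2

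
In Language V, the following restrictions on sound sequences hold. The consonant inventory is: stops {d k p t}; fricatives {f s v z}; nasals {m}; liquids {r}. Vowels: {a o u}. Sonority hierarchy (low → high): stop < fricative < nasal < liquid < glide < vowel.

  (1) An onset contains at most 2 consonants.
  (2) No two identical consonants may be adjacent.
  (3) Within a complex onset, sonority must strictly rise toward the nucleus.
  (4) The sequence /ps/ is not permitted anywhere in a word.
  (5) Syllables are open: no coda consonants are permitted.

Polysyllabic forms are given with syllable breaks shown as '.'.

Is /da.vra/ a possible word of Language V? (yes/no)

yes

/da.vra/ — σ1 onset /d/, coda /∅/ ok; σ2 onset /vr/ (2→4 rises), coda /∅/ ok → licit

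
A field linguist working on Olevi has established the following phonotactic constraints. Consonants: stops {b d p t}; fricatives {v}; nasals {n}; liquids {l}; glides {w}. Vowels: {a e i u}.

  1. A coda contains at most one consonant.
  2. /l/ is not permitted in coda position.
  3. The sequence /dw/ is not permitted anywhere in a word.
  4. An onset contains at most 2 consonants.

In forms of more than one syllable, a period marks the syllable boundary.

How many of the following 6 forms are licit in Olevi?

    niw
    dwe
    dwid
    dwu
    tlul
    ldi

niw — σ1 onset /n/, coda /w/ ok → licit
dwe — violates constraint 3: contains banned sequence /dw/ → illicit
dwid — violates constraint 3: contains banned sequence /dw/ → illicit
dwu — violates constraint 3: contains banned sequence /dw/ → illicit
tlul — violates constraint 2: syllable 1 coda contains /l/ → illicit
ldi — σ1 onset /ld/ (2C), coda /∅/ ok → licit
Licit: niw, ldi → 2.

2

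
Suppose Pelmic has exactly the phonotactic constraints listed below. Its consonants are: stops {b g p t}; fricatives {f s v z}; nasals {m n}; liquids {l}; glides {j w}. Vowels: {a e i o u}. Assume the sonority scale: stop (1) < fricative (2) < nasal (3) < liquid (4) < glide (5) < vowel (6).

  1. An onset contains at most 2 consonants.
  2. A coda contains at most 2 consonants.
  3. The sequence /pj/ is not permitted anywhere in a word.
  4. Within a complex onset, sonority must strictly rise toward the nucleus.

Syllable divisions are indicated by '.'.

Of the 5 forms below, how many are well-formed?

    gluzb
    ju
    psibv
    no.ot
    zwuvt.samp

gluzb — σ1 onset /gl/ (1→4 rises), coda /zb/ (2C) ok → well-formed
ju — σ1 onset /j/, coda /∅/ ok → well-formed
psibv — σ1 onset /ps/ (1→2 rises), coda /bv/ (2C) ok → well-formed
no.ot — σ1 onset /n/, coda /∅/ ok; σ2 onset /∅/, coda /t/ ok → well-formed
zwuvt.samp — σ1 onset /zw/ (2→5 rises), coda /vt/ (2C) ok; σ2 onset /s/, coda /mp/ (2C) ok → well-formed
Well-formed: gluzb, ju, psibv, no.ot, zwuvt.samp → 5.

5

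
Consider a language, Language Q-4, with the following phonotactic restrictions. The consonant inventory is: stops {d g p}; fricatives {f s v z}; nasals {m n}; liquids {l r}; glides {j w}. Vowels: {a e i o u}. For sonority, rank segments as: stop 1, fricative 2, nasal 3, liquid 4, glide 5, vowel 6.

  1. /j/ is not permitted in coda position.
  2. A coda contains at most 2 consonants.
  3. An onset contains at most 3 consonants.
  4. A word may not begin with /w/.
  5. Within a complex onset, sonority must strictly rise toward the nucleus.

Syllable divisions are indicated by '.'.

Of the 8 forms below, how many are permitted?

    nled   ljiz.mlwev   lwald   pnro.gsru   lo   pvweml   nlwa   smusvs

nled — σ1 onset /nl/ (3→4 rises), coda /d/ ok → permitted
ljiz.mlwev — σ1 onset /lj/ (4→5 rises), coda /z/ ok; σ2 onset /mlw/ (3→4→5 rises), coda /v/ ok → permitted
lwald — σ1 onset /lw/ (4→5 rises), coda /ld/ (2C) ok → permitted
pnro.gsru — σ1 onset /pnr/ (1→3→4 rises), coda /∅/ ok; σ2 onset /gsr/ (1→2→4 rises), coda /∅/ ok → permitted
lo — σ1 onset /l/, coda /∅/ ok → permitted
pvweml — σ1 onset /pvw/ (1→2→5 rises), coda /ml/ (2C) ok → permitted
nlwa — σ1 onset /nlw/ (3→4→5 rises), coda /∅/ ok → permitted
smusvs — violates constraint 2: syllable 1 coda /svs/ has 3 consonants (> 2) → not permitted
Permitted: nled, ljiz.mlwev, lwald, pnro.gsru, lo, pvweml, nlwa → 7.

7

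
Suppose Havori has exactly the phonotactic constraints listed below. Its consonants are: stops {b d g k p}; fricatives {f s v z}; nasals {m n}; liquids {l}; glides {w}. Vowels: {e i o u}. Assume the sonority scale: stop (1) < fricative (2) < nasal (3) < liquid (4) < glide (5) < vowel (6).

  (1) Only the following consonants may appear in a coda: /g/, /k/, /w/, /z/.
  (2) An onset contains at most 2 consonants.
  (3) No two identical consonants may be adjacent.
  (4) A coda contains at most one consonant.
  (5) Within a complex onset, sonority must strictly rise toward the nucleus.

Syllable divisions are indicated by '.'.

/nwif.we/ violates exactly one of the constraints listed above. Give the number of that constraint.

1

/nwif.we/: syllable 1 coda contains /f/, which is not a licensed coda consonant.
This is a violation of constraint 1: "Only the following consonants may appear in a coda: /g/, /k/, /w/, /z/."
The remaining constraints (2, 3, 4, 5) are satisfied.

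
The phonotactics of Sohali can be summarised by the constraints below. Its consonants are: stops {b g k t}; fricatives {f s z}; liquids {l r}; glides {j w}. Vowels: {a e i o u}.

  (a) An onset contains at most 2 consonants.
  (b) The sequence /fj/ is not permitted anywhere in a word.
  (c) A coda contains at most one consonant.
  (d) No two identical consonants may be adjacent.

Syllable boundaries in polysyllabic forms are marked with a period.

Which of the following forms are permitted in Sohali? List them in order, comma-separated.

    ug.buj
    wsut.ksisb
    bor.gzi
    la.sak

ug.buj, bor.gzi, la.sak

ug.buj — σ1 onset /∅/, coda /g/ ok; σ2 onset /b/, coda /j/ ok → permitted
wsut.ksisb — violates constraint (c): syllable 2 coda /sb/ has 2 consonants (> 1) → not permitted
bor.gzi — σ1 onset /b/, coda /r/ ok; σ2 onset /gz/ (2C), coda /∅/ ok → permitted
la.sak — σ1 onset /l/, coda /∅/ ok; σ2 onset /s/, coda /k/ ok → permitted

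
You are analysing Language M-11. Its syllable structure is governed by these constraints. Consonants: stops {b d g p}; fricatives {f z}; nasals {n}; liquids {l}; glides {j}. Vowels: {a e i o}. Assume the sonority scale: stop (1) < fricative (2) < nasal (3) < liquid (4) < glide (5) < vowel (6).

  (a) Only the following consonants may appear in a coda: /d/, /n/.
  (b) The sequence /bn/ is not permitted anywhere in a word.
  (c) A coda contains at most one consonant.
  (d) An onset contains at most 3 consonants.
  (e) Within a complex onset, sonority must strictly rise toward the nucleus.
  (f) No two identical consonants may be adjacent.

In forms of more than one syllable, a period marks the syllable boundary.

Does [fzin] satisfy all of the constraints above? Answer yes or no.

no

[fzin] — violates constraint (e): syllable 1 onset /fz/: /f/ (fricative, 2) → /z/ (fricative, 2) does not rise → not permitted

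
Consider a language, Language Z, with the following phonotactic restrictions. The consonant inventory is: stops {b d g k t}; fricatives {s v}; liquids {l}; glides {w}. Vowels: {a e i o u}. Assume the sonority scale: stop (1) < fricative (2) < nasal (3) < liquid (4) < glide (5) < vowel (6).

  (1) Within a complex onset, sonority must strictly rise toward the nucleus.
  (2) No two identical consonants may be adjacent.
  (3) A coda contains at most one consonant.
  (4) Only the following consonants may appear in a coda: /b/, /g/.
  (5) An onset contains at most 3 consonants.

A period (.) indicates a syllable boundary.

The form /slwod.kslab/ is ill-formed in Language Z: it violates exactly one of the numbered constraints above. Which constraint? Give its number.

4

/slwod.kslab/: syllable 1 coda contains /d/, which is not a licensed coda consonant.
This is a violation of constraint 4: "Only the following consonants may appear in a coda: /b/, /g/."
The remaining constraints (1, 2, 3, 5) are satisfied.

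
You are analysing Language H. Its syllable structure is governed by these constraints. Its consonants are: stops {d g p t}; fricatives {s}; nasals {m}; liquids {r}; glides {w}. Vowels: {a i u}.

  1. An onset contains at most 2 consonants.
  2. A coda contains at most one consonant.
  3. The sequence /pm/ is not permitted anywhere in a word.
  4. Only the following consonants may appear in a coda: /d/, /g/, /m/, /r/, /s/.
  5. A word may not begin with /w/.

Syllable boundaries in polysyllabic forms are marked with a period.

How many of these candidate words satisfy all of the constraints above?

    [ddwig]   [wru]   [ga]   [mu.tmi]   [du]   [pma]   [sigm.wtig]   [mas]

[ddwig] — violates constraint 1: syllable 1 onset /ddw/ has 3 consonants (> 2) → ill-formed
[wru] — violates constraint 5: word begins with /w/ → ill-formed
[ga] — σ1 onset /g/, coda /∅/ ok → well-formed
[mu.tmi] — σ1 onset /m/, coda /∅/ ok; σ2 onset /tm/ (2C), coda /∅/ ok → well-formed
[du] — σ1 onset /d/, coda /∅/ ok → well-formed
[pma] — violates constraint 3: contains banned sequence /pm/ → ill-formed
[sigm.wtig] — violates constraint 2: syllable 1 coda /gm/ has 2 consonants (> 1) → ill-formed
[mas] — σ1 onset /m/, coda /s/ ok → well-formed
Well-formed: [ga], [mu.tmi], [du], [mas] → 4.

4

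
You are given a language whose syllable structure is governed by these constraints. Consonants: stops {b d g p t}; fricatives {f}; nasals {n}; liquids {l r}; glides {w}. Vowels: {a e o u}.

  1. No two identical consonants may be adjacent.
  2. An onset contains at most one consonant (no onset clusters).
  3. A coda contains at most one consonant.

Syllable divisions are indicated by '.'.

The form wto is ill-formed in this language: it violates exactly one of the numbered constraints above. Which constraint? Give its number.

wto: syllable 1 onset /wt/ has 2 consonants (> 1).
This is a violation of constraint 2: "An onset contains at most one consonant (no onset clusters)."
The remaining constraints (1, 3) are satisfied.

2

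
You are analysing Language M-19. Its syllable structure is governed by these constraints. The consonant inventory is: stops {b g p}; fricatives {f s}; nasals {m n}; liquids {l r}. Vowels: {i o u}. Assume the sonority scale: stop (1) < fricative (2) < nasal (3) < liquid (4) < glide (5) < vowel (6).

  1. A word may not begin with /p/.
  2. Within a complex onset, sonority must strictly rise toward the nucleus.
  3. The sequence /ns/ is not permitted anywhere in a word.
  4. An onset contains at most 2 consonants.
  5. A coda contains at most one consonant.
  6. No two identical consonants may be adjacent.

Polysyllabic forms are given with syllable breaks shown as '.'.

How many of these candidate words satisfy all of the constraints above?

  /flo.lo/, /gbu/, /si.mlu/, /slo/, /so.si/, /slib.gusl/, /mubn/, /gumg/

4

/flo.lo/ — σ1 onset /fl/ (2→4 rises), coda /∅/ ok; σ2 onset /l/, coda /∅/ ok → licit
/gbu/ — violates constraint 2: syllable 1 onset /gb/: /g/ (stop, 1) → /b/ (stop, 1) does not rise → illicit
/si.mlu/ — σ1 onset /s/, coda /∅/ ok; σ2 onset /ml/ (3→4 rises), coda /∅/ ok → licit
/slo/ — σ1 onset /sl/ (2→4 rises), coda /∅/ ok → licit
/so.si/ — σ1 onset /s/, coda /∅/ ok; σ2 onset /s/, coda /∅/ ok → licit
/slib.gusl/ — violates constraint 5: syllable 2 coda /sl/ has 2 consonants (> 1) → illicit
/mubn/ — violates constraint 5: syllable 1 coda /bn/ has 2 consonants (> 1) → illicit
/gumg/ — violates constraint 5: syllable 1 coda /mg/ has 2 consonants (> 1) → illicit
Licit: /flo.lo/, /si.mlu/, /slo/, /so.si/ → 4.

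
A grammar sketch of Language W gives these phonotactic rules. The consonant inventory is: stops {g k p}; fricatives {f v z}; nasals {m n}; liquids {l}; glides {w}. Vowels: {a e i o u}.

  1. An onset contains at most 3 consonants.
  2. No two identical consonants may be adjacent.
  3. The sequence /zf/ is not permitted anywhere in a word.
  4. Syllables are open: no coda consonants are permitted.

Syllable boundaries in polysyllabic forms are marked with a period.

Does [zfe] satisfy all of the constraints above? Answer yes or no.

[zfe] — violates constraint 3: contains banned sequence /zf/ → ill-formed

no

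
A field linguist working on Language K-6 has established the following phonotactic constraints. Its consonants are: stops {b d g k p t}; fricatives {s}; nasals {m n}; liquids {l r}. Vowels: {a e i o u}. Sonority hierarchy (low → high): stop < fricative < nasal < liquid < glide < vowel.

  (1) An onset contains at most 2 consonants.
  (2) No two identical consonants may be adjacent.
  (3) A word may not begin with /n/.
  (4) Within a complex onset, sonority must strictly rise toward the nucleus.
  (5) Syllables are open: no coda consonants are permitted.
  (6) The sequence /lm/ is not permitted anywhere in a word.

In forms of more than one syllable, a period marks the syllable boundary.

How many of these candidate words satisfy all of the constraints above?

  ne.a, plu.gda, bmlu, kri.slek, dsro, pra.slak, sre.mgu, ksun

0

ne.a — violates constraint 3: word begins with /n/ → illicit
plu.gda — violates constraint 4: syllable 2 onset /gd/: /g/ (stop, 1) → /d/ (stop, 1) does not rise → illicit
bmlu — violates constraint 1: syllable 1 onset /bml/ has 3 consonants (> 2) → illicit
kri.slek — violates constraint 5: syllable 2 coda /k/ has 1 consonant (> 0) → illicit
dsro — violates constraint 1: syllable 1 onset /dsr/ has 3 consonants (> 2) → illicit
pra.slak — violates constraint 5: syllable 2 coda /k/ has 1 consonant (> 0) → illicit
sre.mgu — violates constraint 4: syllable 2 onset /mg/: /m/ (nasal, 3) → /g/ (stop, 1) does not rise → illicit
ksun — violates constraint 5: syllable 1 coda /n/ has 1 consonant (> 0) → illicit
No form is licit → 0.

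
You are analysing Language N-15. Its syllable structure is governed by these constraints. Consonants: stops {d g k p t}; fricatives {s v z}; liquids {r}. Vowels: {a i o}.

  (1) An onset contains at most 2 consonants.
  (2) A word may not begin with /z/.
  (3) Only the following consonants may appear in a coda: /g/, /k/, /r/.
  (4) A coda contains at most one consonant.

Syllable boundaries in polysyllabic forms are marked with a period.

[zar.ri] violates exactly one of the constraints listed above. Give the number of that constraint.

[zar.ri]: word begins with /z/.
This is a violation of constraint 2: "A word may not begin with /z/."
The remaining constraints (1, 3, 4) are satisfied.

2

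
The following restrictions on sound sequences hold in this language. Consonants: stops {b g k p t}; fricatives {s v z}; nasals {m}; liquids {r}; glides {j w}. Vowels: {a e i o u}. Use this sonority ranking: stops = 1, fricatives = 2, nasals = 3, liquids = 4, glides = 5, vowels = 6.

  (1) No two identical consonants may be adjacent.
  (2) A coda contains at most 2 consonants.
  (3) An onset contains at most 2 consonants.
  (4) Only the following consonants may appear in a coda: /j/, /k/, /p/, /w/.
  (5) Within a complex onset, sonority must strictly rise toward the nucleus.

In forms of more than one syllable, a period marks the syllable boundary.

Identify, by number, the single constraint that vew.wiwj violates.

vew.wiwj: adjacent identical consonants /ww/.
This is a violation of constraint 1: "No two identical consonants may be adjacent."
The remaining constraints (2, 3, 4, 5) are satisfied.

1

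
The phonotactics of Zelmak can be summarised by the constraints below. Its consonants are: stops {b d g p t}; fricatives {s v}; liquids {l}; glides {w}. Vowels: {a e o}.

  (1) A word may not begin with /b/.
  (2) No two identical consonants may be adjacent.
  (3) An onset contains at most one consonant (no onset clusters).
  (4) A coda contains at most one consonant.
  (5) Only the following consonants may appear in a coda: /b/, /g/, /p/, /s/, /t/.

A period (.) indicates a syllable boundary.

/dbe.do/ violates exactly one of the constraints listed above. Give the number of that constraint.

/dbe.do/: syllable 1 onset /db/ has 2 consonants (> 1).
This is a violation of constraint 3: "An onset contains at most one consonant (no onset clusters)."
The remaining constraints (1, 2, 4, 5) are satisfied.

3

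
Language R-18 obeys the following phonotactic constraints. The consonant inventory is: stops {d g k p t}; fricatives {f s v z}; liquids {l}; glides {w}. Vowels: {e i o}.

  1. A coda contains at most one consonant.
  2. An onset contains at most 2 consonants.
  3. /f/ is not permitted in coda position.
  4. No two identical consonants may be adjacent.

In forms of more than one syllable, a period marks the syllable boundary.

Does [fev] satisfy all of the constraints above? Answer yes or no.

[fev] — σ1 onset /f/, coda /v/ ok → well-formed

yes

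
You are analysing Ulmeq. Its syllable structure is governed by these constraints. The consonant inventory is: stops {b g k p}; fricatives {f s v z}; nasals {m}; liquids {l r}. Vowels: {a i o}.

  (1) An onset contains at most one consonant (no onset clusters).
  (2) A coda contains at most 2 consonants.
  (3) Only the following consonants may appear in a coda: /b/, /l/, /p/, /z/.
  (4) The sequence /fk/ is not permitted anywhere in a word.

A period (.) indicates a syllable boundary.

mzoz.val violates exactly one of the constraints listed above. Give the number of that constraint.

1

mzoz.val: syllable 1 onset /mz/ has 2 consonants (> 1).
This is a violation of constraint 1: "An onset contains at most one consonant (no onset clusters)."
The remaining constraints (2, 3, 4) are satisfied.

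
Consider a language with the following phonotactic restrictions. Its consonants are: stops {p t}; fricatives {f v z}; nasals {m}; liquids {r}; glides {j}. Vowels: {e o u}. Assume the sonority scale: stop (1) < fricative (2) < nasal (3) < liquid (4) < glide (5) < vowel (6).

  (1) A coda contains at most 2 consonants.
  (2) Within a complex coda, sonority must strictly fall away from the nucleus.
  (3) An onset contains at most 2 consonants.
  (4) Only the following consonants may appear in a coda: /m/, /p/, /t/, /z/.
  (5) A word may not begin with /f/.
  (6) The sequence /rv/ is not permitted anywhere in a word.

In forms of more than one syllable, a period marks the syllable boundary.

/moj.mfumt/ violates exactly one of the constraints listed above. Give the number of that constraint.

/moj.mfumt/: syllable 1 coda contains /j/, which is not a licensed coda consonant.
This is a violation of constraint 4: "Only the following consonants may appear in a coda: /m/, /p/, /t/, /z/."
The remaining constraints (1, 2, 3, 5, 6) are satisfied.

4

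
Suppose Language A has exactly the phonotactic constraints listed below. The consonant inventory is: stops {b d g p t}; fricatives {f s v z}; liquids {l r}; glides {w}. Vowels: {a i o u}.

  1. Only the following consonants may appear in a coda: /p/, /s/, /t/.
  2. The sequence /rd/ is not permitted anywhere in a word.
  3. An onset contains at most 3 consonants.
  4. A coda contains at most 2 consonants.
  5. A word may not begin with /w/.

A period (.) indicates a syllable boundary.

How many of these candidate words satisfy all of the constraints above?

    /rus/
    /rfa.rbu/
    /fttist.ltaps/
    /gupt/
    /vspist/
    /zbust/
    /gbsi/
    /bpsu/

8

/rus/ — σ1 onset /r/, coda /s/ ok → licit
/rfa.rbu/ — σ1 onset /rf/ (2C), coda /∅/ ok; σ2 onset /rb/ (2C), coda /∅/ ok → licit
/fttist.ltaps/ — σ1 onset /ftt/ (3C), coda /st/ (2C) ok; σ2 onset /lt/ (2C), coda /ps/ (2C) ok → licit
/gupt/ — σ1 onset /g/, coda /pt/ (2C) ok → licit
/vspist/ — σ1 onset /vsp/ (3C), coda /st/ (2C) ok → licit
/zbust/ — σ1 onset /zb/ (2C), coda /st/ (2C) ok → licit
/gbsi/ — σ1 onset /gbs/ (3C), coda /∅/ ok → licit
/bpsu/ — σ1 onset /bps/ (3C), coda /∅/ ok → licit
Licit: /rus/, /rfa.rbu/, /fttist.ltaps/, /gupt/, /vspist/, /zbust/, /gbsi/, /bpsu/ → 8.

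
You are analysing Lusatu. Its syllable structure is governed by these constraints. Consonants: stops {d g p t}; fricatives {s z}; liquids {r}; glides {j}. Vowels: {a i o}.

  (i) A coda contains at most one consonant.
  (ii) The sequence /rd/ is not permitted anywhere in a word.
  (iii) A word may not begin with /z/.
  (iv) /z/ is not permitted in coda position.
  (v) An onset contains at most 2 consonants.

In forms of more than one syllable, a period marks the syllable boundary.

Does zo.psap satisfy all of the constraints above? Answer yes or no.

zo.psap — violates constraint (iii): word begins with /z/ → illicit

no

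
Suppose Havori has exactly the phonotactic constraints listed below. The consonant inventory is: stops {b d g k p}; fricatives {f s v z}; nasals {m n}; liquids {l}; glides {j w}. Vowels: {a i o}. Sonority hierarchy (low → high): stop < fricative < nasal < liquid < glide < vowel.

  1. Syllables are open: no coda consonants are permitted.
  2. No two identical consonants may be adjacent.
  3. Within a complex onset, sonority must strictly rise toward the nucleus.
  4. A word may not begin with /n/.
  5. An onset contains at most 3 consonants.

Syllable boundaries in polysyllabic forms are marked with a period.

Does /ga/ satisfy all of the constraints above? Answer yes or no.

/ga/ — σ1 onset /g/, coda /∅/ ok → phonotactically legal

yes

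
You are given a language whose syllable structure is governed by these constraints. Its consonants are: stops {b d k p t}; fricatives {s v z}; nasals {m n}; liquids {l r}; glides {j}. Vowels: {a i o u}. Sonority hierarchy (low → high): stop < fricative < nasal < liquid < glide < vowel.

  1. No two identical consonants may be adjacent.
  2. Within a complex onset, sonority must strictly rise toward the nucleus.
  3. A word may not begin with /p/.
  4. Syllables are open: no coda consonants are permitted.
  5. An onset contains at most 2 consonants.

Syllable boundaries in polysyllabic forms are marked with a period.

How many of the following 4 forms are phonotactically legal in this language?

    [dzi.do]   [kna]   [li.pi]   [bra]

4

[dzi.do] — σ1 onset /dz/ (1→2 rises), coda /∅/ ok; σ2 onset /d/, coda /∅/ ok → phonotactically legal
[kna] — σ1 onset /kn/ (1→3 rises), coda /∅/ ok → phonotactically legal
[li.pi] — σ1 onset /l/, coda /∅/ ok; σ2 onset /p/, coda /∅/ ok → phonotactically legal
[bra] — σ1 onset /br/ (1→4 rises), coda /∅/ ok → phonotactically legal
Phonotactically legal: [dzi.do], [kna], [li.pi], [bra] → 4.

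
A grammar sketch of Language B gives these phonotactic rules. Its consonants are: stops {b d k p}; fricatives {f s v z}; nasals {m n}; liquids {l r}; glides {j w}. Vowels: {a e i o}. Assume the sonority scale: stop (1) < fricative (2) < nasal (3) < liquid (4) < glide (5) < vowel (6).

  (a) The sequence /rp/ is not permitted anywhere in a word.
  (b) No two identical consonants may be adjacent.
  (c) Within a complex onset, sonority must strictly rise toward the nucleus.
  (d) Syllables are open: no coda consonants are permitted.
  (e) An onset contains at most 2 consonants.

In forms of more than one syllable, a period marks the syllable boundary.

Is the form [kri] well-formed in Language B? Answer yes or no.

[kri] — σ1 onset /kr/ (1→4 rises), coda /∅/ ok → well-formed

yes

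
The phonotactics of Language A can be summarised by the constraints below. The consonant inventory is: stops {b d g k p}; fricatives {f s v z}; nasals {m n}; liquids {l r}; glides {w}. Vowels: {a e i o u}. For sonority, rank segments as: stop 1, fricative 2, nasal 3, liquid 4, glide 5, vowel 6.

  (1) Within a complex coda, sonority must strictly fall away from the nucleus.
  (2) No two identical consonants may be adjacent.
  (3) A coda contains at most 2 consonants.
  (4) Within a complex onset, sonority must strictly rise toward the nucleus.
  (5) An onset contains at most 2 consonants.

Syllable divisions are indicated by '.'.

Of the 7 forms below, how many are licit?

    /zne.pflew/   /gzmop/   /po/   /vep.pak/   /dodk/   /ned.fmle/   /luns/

/zne.pflew/ — violates constraint 5: syllable 2 onset /pfl/ has 3 consonants (> 2) → illicit
/gzmop/ — violates constraint 5: syllable 1 onset /gzm/ has 3 consonants (> 2) → illicit
/po/ — σ1 onset /p/, coda /∅/ ok → licit
/vep.pak/ — violates constraint 2: adjacent identical consonants /pp/ → illicit
/dodk/ — violates constraint 1: syllable 1 coda /dk/: /d/ (stop, 1) → /k/ (stop, 1) does not fall → illicit
/ned.fmle/ — violates constraint 5: syllable 2 onset /fml/ has 3 consonants (> 2) → illicit
/luns/ — σ1 onset /l/, coda /ns/ (3→2 falls) ok → licit
Licit: /po/, /luns/ → 2.

2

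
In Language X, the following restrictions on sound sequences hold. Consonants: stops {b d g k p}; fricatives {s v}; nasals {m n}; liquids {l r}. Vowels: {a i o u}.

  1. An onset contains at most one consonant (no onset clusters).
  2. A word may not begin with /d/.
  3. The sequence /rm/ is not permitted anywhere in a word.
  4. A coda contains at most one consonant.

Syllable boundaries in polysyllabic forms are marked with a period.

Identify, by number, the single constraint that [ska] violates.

[ska]: syllable 1 onset /sk/ has 2 consonants (> 1).
This is a violation of constraint 1: "An onset contains at most one consonant (no onset clusters)."
The remaining constraints (2, 3, 4) are satisfied.

1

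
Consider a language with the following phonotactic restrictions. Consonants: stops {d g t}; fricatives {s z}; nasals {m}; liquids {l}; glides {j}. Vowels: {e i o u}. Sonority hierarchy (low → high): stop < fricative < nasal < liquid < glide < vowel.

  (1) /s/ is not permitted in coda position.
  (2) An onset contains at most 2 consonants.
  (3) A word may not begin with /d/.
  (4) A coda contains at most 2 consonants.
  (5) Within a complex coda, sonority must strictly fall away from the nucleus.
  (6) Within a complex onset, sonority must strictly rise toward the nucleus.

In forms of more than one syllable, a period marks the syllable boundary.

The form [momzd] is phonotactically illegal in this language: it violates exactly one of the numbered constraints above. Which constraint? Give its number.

4

[momzd]: syllable 1 coda /mzd/ has 3 consonants (> 2).
This is a violation of constraint 4: "A coda contains at most 2 consonants."
The remaining constraints (1, 2, 3, 5, 6) are satisfied.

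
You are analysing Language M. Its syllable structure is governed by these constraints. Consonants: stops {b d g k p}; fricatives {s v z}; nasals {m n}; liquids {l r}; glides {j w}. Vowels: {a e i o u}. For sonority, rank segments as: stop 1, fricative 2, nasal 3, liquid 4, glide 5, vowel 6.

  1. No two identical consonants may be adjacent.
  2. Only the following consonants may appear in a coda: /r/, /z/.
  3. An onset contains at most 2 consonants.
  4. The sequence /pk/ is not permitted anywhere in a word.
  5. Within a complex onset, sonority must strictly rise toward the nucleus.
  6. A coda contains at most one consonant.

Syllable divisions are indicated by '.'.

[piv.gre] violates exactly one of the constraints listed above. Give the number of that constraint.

2

[piv.gre]: syllable 1 coda contains /v/, which is not a licensed coda consonant.
This is a violation of constraint 2: "Only the following consonants may appear in a coda: /r/, /z/."
The remaining constraints (1, 3, 4, 5, 6) are satisfied.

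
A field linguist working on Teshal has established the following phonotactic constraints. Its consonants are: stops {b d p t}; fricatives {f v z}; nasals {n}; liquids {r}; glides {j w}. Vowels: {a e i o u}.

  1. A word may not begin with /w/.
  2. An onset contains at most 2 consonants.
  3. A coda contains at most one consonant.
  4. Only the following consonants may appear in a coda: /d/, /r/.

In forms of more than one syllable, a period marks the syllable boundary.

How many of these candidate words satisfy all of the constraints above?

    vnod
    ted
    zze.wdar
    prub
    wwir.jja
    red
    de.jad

vnod — σ1 onset /vn/ (2C), coda /d/ ok → permitted
ted — σ1 onset /t/, coda /d/ ok → permitted
zze.wdar — σ1 onset /zz/ (2C), coda /∅/ ok; σ2 onset /wd/ (2C), coda /r/ ok → permitted
prub — violates constraint 4: syllable 1 coda contains /b/, which is not a licensed coda consonant → not permitted
wwir.jja — violates constraint 1: word begins with /w/ → not permitted
red — σ1 onset /r/, coda /d/ ok → permitted
de.jad — σ1 onset /d/, coda /∅/ ok; σ2 onset /j/, coda /d/ ok → permitted
Permitted: vnod, ted, zze.wdar, red, de.jad → 5.

5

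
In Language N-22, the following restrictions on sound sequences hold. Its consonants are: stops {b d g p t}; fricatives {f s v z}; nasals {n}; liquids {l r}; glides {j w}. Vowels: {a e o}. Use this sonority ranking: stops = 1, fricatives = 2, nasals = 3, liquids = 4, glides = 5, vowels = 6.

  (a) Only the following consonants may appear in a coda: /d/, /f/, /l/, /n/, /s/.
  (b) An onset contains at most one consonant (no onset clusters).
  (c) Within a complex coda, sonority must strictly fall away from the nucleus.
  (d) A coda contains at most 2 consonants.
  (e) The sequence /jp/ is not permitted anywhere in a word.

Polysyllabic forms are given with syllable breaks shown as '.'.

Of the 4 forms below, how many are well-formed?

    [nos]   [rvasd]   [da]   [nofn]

[nos] — σ1 onset /n/, coda /s/ ok → well-formed
[rvasd] — violates constraint (b): syllable 1 onset /rv/ has 2 consonants (> 1) → ill-formed
[da] — σ1 onset /d/, coda /∅/ ok → well-formed
[nofn] — violates constraint (c): syllable 1 coda /fn/: /f/ (fricative, 2) → /n/ (nasal, 3) does not fall → ill-formed
Well-formed: [nos], [da] → 2.

2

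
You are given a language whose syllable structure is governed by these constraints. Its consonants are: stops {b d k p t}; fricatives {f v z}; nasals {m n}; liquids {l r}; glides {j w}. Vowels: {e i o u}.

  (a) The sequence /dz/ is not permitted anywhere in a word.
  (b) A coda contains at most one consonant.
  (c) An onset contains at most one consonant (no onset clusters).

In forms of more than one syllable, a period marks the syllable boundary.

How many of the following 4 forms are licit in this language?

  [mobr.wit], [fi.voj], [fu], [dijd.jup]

2

[mobr.wit] — violates constraint (b): syllable 1 coda /br/ has 2 consonants (> 1) → illicit
[fi.voj] — σ1 onset /f/, coda /∅/ ok; σ2 onset /v/, coda /j/ ok → licit
[fu] — σ1 onset /f/, coda /∅/ ok → licit
[dijd.jup] — violates constraint (b): syllable 1 coda /jd/ has 2 consonants (> 1) → illicit
Licit: [fi.voj], [fu] → 2.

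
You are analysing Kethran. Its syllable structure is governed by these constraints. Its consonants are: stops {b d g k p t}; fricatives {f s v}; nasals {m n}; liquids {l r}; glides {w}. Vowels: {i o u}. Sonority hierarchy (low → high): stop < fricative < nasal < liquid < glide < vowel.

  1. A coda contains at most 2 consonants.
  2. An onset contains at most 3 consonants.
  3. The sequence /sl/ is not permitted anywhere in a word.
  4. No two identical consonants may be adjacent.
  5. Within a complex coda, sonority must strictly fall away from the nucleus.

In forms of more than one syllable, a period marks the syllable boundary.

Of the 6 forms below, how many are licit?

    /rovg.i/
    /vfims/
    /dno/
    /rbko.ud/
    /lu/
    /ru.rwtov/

6

/rovg.i/ — σ1 onset /r/, coda /vg/ (2→1 falls) ok; σ2 onset /∅/, coda /∅/ ok → licit
/vfims/ — σ1 onset /vf/ (2C), coda /ms/ (3→2 falls) ok → licit
/dno/ — σ1 onset /dn/ (2C), coda /∅/ ok → licit
/rbko.ud/ — σ1 onset /rbk/ (3C), coda /∅/ ok; σ2 onset /∅/, coda /d/ ok → licit
/lu/ — σ1 onset /l/, coda /∅/ ok → licit
/ru.rwtov/ — σ1 onset /r/, coda /∅/ ok; σ2 onset /rwt/ (3C), coda /v/ ok → licit
Licit: /rovg.i/, /vfims/, /dno/, /rbko.ud/, /lu/, /ru.rwtov/ → 6.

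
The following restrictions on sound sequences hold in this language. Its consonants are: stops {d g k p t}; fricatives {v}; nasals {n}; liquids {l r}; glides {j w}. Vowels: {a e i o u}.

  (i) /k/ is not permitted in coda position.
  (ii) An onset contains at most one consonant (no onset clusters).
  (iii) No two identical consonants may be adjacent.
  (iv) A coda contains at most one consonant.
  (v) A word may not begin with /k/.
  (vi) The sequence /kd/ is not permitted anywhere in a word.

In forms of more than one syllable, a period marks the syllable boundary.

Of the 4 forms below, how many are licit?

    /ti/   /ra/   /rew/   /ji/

/ti/ — σ1 onset /t/, coda /∅/ ok → licit
/ra/ — σ1 onset /r/, coda /∅/ ok → licit
/rew/ — σ1 onset /r/, coda /w/ ok → licit
/ji/ — σ1 onset /j/, coda /∅/ ok → licit
Licit: /ti/, /ra/, /rew/, /ji/ → 4.

4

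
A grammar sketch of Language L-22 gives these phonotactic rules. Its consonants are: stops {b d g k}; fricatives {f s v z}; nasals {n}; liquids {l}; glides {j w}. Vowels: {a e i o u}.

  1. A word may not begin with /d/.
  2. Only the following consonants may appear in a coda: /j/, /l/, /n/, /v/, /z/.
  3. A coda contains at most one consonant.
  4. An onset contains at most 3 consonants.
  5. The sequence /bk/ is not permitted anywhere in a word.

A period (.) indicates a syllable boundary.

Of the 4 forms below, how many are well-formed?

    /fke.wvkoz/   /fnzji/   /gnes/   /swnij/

/fke.wvkoz/ — σ1 onset /fk/ (2C), coda /∅/ ok; σ2 onset /wvk/ (3C), coda /z/ ok → well-formed
/fnzji/ — violates constraint 4: syllable 1 onset /fnzj/ has 4 consonants (> 3) → ill-formed
/gnes/ — violates constraint 2: syllable 1 coda contains /s/, which is not a licensed coda consonant → ill-formed
/swnij/ — σ1 onset /swn/ (3C), coda /j/ ok → well-formed
Well-formed: /fke.wvkoz/, /swnij/ → 2.

2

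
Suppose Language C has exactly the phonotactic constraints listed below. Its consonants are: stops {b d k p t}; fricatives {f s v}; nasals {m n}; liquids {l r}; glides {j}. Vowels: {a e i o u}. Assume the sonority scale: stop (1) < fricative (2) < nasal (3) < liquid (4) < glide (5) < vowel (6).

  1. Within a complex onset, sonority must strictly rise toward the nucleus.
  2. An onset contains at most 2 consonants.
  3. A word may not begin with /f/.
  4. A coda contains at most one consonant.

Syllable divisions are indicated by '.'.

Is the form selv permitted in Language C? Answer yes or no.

selv — violates constraint 4: syllable 1 coda /lv/ has 2 consonants (> 1) → not permitted

no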